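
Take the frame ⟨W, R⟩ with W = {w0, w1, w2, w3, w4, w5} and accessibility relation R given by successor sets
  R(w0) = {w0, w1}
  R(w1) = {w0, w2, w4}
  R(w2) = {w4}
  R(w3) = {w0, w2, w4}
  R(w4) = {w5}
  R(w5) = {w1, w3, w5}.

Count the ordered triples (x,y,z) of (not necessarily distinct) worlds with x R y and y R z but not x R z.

15

Enumerating: (w0,w1,w2), (w0,w1,w4), (w1,w0,w1), (w1,w4,w5), (w2,w4,w5), (w3,w0,w1), (w3,w4,w5), (w4,w5,w1), (w4,w5,w3), (w5,w1,w0), (w5,w1,w2), (w5,w1,w4), (w5,w3,w0), (w5,w3,w2), (w5,w3,w4).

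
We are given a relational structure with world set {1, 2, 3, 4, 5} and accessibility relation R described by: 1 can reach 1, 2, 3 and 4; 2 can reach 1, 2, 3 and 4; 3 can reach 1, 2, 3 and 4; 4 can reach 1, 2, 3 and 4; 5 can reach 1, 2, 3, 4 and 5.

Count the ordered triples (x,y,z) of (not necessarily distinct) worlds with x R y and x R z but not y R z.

4

Enumerating: (5,1,5), (5,2,5), (5,3,5), (5,4,5).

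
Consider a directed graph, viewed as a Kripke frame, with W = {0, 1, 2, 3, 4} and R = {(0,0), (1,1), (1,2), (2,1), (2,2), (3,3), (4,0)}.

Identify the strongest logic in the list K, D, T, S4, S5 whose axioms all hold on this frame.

D

Serial (axiom D): yes — every world has a successor (e.g. 0 R 0).
Reflexive (axiom T): no — 4 is not related to itself.
Transitive (axiom 4): yes — every two-step R-path is closed by a direct edge.
Euclidean (axiom 5): yes — any two successors of a common world are R-related.
So F validates K, D; T would additionally require R to be reflexive. The strongest is D.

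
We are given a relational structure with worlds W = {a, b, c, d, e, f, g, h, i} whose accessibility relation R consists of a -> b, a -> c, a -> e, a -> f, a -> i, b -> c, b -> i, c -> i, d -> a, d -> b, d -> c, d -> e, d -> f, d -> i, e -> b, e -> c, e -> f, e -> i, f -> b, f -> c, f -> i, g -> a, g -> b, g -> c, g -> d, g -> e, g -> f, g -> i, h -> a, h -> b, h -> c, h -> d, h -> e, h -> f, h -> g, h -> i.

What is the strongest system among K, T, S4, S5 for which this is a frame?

K

Reflexive (axiom T): no — a is not related to itself.
Transitive (axiom 4): yes — every two-step R-path is closed by a direct edge.
Euclidean (axiom 5): no — a R b and a R e, but not b R e.
So F validates K; T would additionally require R to be reflexive. The strongest is K.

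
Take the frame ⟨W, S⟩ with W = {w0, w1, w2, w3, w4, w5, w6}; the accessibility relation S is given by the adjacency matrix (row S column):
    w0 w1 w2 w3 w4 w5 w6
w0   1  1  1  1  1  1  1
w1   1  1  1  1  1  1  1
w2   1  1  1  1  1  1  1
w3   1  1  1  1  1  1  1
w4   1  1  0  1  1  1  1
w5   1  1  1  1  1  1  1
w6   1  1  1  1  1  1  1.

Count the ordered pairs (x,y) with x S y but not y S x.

1

Enumerating: (w2,w4).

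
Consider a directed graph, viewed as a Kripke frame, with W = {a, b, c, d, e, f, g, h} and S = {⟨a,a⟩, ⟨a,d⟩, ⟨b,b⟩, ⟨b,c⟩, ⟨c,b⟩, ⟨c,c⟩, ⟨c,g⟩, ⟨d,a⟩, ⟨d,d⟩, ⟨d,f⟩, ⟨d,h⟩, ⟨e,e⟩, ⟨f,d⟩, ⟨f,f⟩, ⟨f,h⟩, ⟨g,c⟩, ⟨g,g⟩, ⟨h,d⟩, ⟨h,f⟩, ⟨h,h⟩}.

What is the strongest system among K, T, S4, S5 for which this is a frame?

T

Reflexive (axiom T): yes — every world is S-related to itself.
Transitive (axiom 4): no — a S d and d S f, but not a S f.
Euclidean (axiom 5): no — c S b and c S g, but not b S g.
So F validates K, T; S4 would additionally require S to be transitive. The strongest is T.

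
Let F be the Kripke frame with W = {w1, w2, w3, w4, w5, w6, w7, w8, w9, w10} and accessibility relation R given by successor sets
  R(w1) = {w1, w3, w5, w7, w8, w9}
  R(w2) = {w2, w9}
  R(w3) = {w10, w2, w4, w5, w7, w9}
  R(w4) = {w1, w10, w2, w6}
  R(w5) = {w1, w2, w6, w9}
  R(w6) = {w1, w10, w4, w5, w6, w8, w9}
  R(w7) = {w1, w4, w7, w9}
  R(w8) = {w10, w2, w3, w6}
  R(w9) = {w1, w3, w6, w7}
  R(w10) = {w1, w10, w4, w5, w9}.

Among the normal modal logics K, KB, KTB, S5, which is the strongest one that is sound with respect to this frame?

K

Symmetric (axiom B): no — w1 R w3 but not w3 R w1.
Reflexive (axiom T): no — w3 is not related to itself.
Euclidean (axiom 5): no — w1 R w3 and w1 R w8, but not w3 R w8.
So F validates K; KB would additionally require R to be symmetric. The strongest is K.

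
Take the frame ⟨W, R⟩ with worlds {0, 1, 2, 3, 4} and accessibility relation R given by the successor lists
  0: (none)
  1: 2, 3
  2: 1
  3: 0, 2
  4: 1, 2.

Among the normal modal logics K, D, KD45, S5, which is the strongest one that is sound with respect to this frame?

Serial (axiom D): no — 0 has no R-successor.
Euclidean (axiom 5): no — 1 R 2 and 1 R 3, but not 2 R 3.
Transitive (axiom 4): no — 1 R 3 and 3 R 0, but not 1 R 0.
Reflexive (axiom T): no — 0 is not related to itself.
So F validates K; D would additionally require R to be serial. The strongest is K.

K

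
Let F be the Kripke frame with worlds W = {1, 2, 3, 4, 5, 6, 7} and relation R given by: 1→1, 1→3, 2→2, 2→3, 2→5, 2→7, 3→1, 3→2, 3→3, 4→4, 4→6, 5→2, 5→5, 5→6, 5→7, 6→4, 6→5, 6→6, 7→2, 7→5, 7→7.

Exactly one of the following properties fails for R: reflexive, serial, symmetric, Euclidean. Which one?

Euclidean

Reflexive: yes — every world is R-related to itself.
Serial: yes — every world has a successor (e.g. 1 R 1).
Symmetric: yes — every pair in R has its reverse in R.
Euclidean: no — 2 R 3 and 2 R 5, but not 3 R 5.
Only Euclidean fails.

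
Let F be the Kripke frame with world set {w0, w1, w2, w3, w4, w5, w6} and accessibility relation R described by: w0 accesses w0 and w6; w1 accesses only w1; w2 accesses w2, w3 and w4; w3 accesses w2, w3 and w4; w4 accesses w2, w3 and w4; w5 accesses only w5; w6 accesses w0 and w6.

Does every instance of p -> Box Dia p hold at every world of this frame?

Yes

By correspondence theory, B is valid on a frame iff R is symmetric.
Symmetric: yes — every pair in R has its reverse in R.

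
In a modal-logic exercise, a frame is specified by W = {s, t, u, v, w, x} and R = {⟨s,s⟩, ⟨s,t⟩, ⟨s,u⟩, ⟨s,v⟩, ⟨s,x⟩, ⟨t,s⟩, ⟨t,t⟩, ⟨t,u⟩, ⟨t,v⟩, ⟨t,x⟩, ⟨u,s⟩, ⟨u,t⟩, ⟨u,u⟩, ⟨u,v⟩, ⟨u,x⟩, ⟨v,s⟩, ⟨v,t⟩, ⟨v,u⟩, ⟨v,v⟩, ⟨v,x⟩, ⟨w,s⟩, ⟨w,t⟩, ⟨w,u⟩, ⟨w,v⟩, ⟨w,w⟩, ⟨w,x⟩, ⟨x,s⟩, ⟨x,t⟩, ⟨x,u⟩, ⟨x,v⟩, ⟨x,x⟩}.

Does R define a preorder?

Reflexive: yes — every world is R-related to itself.
Transitive: yes — every two-step R-path is closed by a direct edge.
So R is a preorder.

Yes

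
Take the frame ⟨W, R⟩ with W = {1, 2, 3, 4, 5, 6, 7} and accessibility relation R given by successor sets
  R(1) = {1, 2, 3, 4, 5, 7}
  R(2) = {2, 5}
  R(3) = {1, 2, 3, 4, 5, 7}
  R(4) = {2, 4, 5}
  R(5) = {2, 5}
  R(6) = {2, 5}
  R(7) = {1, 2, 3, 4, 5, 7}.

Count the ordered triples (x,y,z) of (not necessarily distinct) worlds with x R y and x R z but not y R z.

Enumerating: (1,2,1), (1,2,3), (1,2,4), (1,2,7), (1,4,1), (1,4,3), (1,4,7), (1,5,1), (1,5,3), (1,5,4), (1,5,7), (3,2,1), … and 23 more.
Total: 35.

35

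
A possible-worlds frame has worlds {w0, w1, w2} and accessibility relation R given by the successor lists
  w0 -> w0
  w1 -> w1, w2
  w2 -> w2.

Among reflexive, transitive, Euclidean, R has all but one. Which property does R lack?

Euclidean

Reflexive: yes — every world is R-related to itself.
Transitive: yes — every two-step R-path is closed by a direct edge.
Euclidean: no — w1 R w2 and w1 R w1, but not w2 R w1.
Only Euclidean fails.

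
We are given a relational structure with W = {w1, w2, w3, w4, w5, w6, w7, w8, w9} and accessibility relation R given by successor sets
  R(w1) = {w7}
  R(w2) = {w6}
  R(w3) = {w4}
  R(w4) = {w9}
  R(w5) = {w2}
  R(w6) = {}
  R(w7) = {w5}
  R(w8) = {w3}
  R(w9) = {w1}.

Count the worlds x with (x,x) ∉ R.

Enumerating: w1, w2, w3, w4, w5, w6, w7, w8, w9.

9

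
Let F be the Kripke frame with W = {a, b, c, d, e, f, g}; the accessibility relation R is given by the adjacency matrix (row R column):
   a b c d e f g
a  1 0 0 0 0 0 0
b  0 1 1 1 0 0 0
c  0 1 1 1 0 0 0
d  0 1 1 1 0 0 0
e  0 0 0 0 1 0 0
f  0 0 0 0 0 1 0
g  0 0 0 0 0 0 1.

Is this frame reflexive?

Reflexive: yes — every world is R-related to itself.

Yes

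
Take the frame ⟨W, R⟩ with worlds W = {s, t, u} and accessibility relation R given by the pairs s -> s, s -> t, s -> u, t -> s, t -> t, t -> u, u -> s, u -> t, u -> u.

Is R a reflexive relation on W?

Reflexive: yes — every world is R-related to itself.

Yes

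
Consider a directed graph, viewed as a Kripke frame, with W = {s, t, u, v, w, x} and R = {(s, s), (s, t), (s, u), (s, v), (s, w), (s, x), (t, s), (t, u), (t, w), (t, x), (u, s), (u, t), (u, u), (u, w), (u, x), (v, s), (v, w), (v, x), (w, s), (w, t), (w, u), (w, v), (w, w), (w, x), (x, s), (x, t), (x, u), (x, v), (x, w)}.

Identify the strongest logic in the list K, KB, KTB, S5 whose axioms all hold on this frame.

KB

Symmetric (axiom B): yes — every pair in R has its reverse in R.
Reflexive (axiom T): no — t is not related to itself.
Euclidean (axiom 5): no — s R t and s R v, but not t R v.
So F validates K, KB; KTB would additionally require R to be reflexive. The strongest is KB.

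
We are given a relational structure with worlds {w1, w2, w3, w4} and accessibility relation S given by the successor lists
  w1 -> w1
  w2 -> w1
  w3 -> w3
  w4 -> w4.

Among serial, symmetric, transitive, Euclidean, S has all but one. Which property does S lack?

Serial: yes — every world has a successor (e.g. w1 S w1).
Symmetric: no — w2 S w1 but not w1 S w2.
Transitive: yes — every two-step S-path is closed by a direct edge.
Euclidean: yes — any two successors of a common world are S-related.
Only symmetric fails.

symmetric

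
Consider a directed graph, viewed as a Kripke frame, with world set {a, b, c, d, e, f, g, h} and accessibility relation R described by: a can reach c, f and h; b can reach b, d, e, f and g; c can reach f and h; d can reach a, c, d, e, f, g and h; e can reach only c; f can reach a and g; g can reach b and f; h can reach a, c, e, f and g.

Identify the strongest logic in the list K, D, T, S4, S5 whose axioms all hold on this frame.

Serial (axiom D): yes — every world has a successor (e.g. a R c).
Reflexive (axiom T): no — a is not related to itself.
Transitive (axiom 4): no — a R f and f R g, but not a R g.
Euclidean (axiom 5): no — a R f and a R c, but not f R c.
So F validates K, D; T would additionally require R to be reflexive. The strongest is D.

D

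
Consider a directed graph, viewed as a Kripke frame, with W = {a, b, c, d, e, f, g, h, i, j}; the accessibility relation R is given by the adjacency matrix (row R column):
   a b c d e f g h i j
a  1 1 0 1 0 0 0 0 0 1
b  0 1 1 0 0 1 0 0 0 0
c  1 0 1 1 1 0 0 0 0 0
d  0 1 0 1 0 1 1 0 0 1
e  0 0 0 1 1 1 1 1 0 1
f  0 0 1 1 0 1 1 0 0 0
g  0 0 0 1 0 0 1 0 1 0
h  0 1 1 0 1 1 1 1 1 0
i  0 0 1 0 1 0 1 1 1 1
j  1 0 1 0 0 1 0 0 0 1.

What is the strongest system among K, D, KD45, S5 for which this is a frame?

Serial (axiom D): yes — every world has a successor (e.g. a R a).
Euclidean (axiom 5): no — a R b and a R d, but not b R d.
Transitive (axiom 4): no — a R b and b R c, but not a R c.
Reflexive (axiom T): yes — every world is R-related to itself.
So F validates K, D; KD45 would additionally require R to be Euclidean and transitive. The strongest is D.

D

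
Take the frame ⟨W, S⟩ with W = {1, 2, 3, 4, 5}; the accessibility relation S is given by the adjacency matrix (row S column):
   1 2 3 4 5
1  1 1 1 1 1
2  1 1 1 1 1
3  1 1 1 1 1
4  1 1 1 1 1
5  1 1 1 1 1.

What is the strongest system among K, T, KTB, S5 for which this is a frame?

S5

Reflexive (axiom T): yes — every world is S-related to itself.
Symmetric (axiom B): yes — every pair in S has its reverse in S.
Euclidean (axiom 5): yes — any two successors of a common world are S-related.
So F validates K, T, KTB, S5. The strongest is S5.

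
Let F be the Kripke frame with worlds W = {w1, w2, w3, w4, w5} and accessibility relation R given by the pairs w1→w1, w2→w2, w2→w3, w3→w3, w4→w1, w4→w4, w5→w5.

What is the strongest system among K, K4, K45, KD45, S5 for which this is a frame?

K4

Transitive (axiom 4): yes — every two-step R-path is closed by a direct edge.
Euclidean (axiom 5): no — w2 R w3 and w2 R w2, but not w3 R w2.
Serial (axiom D): yes — every world has a successor (e.g. w1 R w1).
Reflexive (axiom T): yes — every world is R-related to itself.
So F validates K, K4; K45 would additionally require R to be Euclidean. The strongest is K4.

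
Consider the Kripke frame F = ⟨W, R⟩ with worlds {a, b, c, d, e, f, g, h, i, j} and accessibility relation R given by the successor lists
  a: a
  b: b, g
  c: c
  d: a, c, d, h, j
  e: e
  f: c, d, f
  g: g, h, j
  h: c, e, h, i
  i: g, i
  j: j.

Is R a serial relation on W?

Yes

Serial: yes — every world has a successor (e.g. a R a).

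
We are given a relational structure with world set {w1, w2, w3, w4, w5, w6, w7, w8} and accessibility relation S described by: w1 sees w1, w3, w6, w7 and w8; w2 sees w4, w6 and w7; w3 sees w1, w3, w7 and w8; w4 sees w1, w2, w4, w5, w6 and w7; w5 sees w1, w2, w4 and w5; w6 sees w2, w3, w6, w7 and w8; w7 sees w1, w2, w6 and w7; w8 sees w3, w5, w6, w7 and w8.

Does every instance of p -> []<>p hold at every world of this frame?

By correspondence theory, B is valid on a frame iff S is symmetric.
Symmetric: no — w1 S w6 but not w6 S w1.

No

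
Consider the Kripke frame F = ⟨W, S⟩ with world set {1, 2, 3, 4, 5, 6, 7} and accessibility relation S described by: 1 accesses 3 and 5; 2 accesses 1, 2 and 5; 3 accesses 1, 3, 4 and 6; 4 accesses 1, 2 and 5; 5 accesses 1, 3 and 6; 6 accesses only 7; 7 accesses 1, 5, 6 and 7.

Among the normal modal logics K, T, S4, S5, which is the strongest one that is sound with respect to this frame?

Reflexive (axiom T): no — 1 is not related to itself.
Transitive (axiom 4): no — 1 S 3 and 3 S 4, but not 1 S 4.
Euclidean (axiom 5): no — 1 S 3 and 1 S 5, but not 3 S 5.
So F validates K; T would additionally require S to be reflexive. The strongest is K.

K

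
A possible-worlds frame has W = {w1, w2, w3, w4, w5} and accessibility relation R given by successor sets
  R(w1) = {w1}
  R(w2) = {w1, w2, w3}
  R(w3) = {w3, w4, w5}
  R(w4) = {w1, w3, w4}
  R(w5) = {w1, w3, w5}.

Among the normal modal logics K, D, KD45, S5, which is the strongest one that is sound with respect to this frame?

Serial (axiom D): yes — every world has a successor (e.g. w1 R w1).
Euclidean (axiom 5): no — w2 R w1 and w2 R w3, but not w1 R w3.
Transitive (axiom 4): no — w2 R w3 and w3 R w4, but not w2 R w4.
Reflexive (axiom T): yes — every world is R-related to itself.
So F validates K, D; KD45 would additionally require R to be Euclidean and transitive. The strongest is D.

D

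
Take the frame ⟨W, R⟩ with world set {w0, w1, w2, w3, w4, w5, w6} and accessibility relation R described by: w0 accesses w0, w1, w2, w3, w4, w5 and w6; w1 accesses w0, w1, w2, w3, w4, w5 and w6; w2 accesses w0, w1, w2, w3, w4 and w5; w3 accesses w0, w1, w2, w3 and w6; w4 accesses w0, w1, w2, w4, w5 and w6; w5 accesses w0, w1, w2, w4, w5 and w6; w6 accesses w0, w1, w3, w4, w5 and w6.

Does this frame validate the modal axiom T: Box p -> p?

Axiom T corresponds to the accessibility relation being reflexive.
Reflexive: yes — every world is R-related to itself.

Yes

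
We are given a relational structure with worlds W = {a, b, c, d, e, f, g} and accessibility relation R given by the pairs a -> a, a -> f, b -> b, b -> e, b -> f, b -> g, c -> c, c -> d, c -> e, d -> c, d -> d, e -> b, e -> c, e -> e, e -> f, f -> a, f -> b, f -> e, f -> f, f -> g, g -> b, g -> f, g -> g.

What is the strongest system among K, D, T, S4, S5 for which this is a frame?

Serial (axiom D): yes — every world has a successor (e.g. a R a).
Reflexive (axiom T): yes — every world is R-related to itself.
Transitive (axiom 4): no — a R f and f R b, but not a R b.
Euclidean (axiom 5): no — b R e and b R g, but not e R g.
So F validates K, D, T; S4 would additionally require R to be transitive. The strongest is T.

T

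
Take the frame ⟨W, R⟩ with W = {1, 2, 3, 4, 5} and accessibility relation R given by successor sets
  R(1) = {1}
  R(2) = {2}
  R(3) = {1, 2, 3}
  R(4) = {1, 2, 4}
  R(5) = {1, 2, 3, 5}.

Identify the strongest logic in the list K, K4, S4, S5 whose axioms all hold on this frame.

Transitive (axiom 4): yes — every two-step R-path is closed by a direct edge.
Reflexive (axiom T): yes — every world is R-related to itself.
Euclidean (axiom 5): no — 3 R 1 and 3 R 2, but not 1 R 2.
So F validates K, K4, S4; S5 would additionally require R to be Euclidean. The strongest is S4.

S4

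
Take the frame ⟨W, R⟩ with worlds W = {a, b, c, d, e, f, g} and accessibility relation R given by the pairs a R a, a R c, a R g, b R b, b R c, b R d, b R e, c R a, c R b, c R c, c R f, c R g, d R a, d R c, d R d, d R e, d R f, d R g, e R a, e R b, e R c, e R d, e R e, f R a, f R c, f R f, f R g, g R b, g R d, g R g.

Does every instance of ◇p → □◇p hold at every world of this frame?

Axiom 5 corresponds to the accessibility relation being Euclidean.
Euclidean: no — a R g and a R c, but not g R c.

No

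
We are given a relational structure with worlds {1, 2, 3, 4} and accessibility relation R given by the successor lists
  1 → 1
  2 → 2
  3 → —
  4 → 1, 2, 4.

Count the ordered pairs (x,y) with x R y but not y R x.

2

Enumerating: (4,1), (4,2).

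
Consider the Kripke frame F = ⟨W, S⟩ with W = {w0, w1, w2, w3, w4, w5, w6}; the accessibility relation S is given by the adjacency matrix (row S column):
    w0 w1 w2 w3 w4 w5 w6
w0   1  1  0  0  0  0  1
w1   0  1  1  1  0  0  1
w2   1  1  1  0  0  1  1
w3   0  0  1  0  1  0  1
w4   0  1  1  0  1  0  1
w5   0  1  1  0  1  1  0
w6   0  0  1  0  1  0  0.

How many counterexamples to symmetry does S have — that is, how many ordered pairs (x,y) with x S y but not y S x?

12

Enumerating: (w0,w1), (w0,w6), (w1,w3), (w1,w6), (w2,w0), (w3,w2), (w3,w4), (w3,w6), (w4,w1), (w4,w2), (w5,w1), (w5,w4).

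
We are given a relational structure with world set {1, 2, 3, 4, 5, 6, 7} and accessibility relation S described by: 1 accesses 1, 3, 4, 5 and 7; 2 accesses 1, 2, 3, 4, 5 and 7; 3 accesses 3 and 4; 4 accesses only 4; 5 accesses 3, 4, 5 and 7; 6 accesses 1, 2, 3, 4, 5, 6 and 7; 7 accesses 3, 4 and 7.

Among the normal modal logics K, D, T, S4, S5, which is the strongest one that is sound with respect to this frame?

S4

Serial (axiom D): yes — every world has a successor (e.g. 1 S 1).
Reflexive (axiom T): yes — every world is S-related to itself.
Transitive (axiom 4): yes — every two-step S-path is closed by a direct edge.
Euclidean (axiom 5): no — 1 S 3 and 1 S 5, but not 3 S 5.
So F validates K, D, T, S4; S5 would additionally require S to be Euclidean. The strongest is S4.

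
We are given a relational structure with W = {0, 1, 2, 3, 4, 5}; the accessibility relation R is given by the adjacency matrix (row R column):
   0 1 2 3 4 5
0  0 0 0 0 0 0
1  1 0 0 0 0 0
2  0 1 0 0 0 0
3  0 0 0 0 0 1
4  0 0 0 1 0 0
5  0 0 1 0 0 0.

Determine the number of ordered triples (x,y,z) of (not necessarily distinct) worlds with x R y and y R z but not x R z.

Enumerating: (2,1,0), (3,5,2), (4,3,5), (5,2,1).

4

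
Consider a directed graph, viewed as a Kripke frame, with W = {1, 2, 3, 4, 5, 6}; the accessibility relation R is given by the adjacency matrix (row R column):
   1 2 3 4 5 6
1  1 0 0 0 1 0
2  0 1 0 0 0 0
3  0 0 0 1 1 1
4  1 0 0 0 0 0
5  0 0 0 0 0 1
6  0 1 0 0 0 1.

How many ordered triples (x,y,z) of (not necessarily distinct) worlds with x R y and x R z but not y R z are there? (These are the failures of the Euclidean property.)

10

Enumerating: (1,5,1), (1,5,5), (3,4,4), (3,4,5), (3,4,6), (3,5,4), (3,5,5), (3,6,4), (3,6,5), (6,2,6).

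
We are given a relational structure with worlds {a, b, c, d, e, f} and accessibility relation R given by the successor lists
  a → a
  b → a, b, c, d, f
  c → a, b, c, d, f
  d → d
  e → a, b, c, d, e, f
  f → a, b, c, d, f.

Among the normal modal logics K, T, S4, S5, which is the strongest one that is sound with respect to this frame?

Reflexive (axiom T): yes — every world is R-related to itself.
Transitive (axiom 4): yes — every two-step R-path is closed by a direct edge.
Euclidean (axiom 5): no — b R a and b R c, but not a R c.
So F validates K, T, S4; S5 would additionally require R to be Euclidean. The strongest is S4.

S4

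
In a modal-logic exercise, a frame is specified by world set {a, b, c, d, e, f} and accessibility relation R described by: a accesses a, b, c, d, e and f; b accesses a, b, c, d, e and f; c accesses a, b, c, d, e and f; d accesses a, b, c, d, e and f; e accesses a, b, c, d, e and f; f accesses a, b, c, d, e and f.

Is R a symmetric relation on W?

Symmetric: yes — every pair in R has its reverse in R.

Yes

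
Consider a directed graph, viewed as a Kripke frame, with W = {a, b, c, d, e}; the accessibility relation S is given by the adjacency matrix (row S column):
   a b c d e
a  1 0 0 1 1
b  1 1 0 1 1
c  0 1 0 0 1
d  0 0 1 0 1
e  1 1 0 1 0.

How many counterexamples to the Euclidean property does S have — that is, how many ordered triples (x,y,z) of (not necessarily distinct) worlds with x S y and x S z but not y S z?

16

Enumerating: (a,d,a), (a,d,d), (a,e,e), (b,a,b), (b,d,a), (b,d,b), (b,d,d), (b,e,e), (c,e,e), (d,c,c), (d,e,c), (d,e,e), (e,a,b), (e,d,a), (e,d,b), (e,d,d).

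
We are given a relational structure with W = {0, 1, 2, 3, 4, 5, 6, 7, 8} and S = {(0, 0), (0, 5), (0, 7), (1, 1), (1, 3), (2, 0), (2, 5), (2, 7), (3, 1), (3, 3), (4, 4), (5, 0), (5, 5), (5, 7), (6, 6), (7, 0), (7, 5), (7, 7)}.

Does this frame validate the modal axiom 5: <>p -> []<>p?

Yes

By correspondence theory, 5 is valid on a frame iff S is Euclidean.
Euclidean: yes — any two successors of a common world are S-related.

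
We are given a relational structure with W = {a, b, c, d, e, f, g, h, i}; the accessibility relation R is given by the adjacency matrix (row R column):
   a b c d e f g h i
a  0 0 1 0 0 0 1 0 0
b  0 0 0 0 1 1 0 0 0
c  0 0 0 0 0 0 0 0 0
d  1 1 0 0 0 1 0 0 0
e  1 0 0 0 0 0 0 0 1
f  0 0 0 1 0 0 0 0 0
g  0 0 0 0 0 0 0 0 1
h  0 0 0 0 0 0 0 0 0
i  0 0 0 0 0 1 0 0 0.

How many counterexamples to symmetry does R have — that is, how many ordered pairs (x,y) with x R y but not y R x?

10

Enumerating: (a,c), (a,g), (b,e), (b,f), (d,a), (d,b), (e,a), (e,i), (g,i), (i,f).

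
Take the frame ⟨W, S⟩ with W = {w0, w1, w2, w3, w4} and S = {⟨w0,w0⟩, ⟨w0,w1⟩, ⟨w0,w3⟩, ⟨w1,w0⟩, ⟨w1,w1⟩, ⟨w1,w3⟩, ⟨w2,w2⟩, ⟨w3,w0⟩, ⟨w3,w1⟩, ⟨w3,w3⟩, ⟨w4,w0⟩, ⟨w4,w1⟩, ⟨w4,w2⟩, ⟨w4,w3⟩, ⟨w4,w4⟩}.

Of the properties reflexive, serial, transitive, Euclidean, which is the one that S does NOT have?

Reflexive: yes — every world is S-related to itself.
Serial: yes — every world has a successor (e.g. w0 S w0).
Transitive: yes — every two-step S-path is closed by a direct edge.
Euclidean: no — w4 S w0 and w4 S w2, but not w0 S w2.
Only Euclidean fails.

Euclidean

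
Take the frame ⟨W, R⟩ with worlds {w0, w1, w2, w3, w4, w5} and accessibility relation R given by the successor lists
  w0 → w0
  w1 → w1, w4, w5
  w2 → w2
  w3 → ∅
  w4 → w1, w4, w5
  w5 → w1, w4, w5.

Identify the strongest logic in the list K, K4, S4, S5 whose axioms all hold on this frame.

K4

Transitive (axiom 4): yes — every two-step R-path is closed by a direct edge.
Reflexive (axiom T): no — w3 is not related to itself.
Euclidean (axiom 5): yes — any two successors of a common world are R-related.
So F validates K, K4; S4 would additionally require R to be reflexive. The strongest is K4.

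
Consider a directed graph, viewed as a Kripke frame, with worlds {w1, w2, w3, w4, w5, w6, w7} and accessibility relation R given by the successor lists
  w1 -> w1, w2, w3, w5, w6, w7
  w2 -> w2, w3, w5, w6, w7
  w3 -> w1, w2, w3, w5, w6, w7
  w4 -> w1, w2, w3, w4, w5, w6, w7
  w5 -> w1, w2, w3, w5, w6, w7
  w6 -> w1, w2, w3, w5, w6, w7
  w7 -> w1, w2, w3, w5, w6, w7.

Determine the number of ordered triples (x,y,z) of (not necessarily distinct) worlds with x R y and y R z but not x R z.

4

Enumerating: (w2,w3,w1), (w2,w5,w1), (w2,w6,w1), (w2,w7,w1).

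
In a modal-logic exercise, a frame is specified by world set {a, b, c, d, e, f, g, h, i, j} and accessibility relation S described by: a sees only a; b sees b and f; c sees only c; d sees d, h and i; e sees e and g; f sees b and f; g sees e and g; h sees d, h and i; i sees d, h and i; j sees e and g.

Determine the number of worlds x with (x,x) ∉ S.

1

Enumerating: j.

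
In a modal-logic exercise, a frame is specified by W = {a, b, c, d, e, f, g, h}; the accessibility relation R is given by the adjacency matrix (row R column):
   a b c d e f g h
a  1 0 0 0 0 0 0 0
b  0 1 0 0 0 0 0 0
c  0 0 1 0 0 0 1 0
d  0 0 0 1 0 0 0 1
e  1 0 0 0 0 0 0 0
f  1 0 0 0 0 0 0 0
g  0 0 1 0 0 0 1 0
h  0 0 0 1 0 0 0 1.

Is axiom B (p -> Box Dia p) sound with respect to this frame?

Axiom B corresponds to the accessibility relation being symmetric.
Symmetric: no — e R a but not a R e.

No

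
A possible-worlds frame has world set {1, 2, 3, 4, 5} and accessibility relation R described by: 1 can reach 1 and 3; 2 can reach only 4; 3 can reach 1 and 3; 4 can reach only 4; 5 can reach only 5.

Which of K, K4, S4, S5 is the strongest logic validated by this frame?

Transitive (axiom 4): yes — every two-step R-path is closed by a direct edge.
Reflexive (axiom T): no — 2 is not related to itself.
Euclidean (axiom 5): yes — any two successors of a common world are R-related.
So F validates K, K4; S4 would additionally require R to be reflexive. The strongest is K4.

K4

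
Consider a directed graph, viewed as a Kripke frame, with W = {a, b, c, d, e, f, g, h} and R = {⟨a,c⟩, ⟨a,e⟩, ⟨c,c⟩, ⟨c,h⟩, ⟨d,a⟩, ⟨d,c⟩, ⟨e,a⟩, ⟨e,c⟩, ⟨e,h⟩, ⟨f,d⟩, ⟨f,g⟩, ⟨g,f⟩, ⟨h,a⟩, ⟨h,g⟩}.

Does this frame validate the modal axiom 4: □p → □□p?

Axiom 4 corresponds to the accessibility relation being transitive.
Transitive: no — a R c and c R h, but not a R h.

No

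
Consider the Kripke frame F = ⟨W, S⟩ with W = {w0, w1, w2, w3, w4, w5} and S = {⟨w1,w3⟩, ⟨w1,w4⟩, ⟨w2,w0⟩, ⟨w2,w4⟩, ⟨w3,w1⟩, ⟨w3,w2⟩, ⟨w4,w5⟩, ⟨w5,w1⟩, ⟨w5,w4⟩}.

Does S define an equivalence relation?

No

Reflexive: no — w0 is not related to itself.
Symmetric: no — w1 S w4 but not w4 S w1.
Transitive: no — w1 S w3 and w3 S w2, but not w1 S w2.
So S is not an equivalence relation.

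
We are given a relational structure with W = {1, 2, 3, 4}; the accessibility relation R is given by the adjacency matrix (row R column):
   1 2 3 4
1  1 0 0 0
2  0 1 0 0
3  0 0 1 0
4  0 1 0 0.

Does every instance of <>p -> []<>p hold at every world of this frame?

Yes

By correspondence theory, 5 is valid on a frame iff R is Euclidean.
Euclidean: yes — any two successors of a common world are R-related.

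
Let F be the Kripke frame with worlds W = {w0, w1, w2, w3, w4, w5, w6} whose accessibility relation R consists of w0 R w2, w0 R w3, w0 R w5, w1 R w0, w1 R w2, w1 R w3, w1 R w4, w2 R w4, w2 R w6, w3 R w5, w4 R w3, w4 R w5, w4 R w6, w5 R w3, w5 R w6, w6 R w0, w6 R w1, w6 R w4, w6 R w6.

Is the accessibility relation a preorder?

No

Reflexive: no — w0 is not related to itself.
Transitive: no — w0 R w2 and w2 R w4, but not w0 R w4.
So R is not a preorder.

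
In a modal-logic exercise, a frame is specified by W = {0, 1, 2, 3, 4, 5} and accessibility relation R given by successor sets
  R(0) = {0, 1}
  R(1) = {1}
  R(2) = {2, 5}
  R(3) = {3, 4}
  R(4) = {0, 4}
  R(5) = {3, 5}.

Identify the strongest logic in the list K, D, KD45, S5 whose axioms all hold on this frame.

D

Serial (axiom D): yes — every world has a successor (e.g. 0 R 0).
Euclidean (axiom 5): no — 0 R 1 and 0 R 0, but not 1 R 0.
Transitive (axiom 4): no — 2 R 5 and 5 R 3, but not 2 R 3.
Reflexive (axiom T): yes — every world is R-related to itself.
So F validates K, D; KD45 would additionally require R to be Euclidean and transitive. The strongest is D.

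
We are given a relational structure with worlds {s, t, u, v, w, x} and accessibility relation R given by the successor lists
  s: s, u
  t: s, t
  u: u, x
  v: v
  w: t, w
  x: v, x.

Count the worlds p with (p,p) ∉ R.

0

R is reflexive; there are no such worlds.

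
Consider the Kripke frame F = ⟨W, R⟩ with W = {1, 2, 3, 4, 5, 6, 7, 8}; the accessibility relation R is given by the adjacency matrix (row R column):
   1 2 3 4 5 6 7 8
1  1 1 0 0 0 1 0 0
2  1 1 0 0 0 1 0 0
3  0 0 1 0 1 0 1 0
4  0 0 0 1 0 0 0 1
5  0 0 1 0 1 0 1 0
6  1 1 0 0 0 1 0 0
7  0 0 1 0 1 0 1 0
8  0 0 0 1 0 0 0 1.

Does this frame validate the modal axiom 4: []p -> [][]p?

Yes

The schema 4 characterises exactly the transitive frames.
Transitive: yes — every two-step R-path is closed by a direct edge.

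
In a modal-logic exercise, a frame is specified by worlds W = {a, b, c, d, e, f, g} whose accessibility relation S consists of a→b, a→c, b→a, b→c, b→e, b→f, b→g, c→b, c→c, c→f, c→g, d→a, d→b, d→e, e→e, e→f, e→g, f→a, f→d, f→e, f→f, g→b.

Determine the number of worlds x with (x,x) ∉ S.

Enumerating: a, b, d, g.

4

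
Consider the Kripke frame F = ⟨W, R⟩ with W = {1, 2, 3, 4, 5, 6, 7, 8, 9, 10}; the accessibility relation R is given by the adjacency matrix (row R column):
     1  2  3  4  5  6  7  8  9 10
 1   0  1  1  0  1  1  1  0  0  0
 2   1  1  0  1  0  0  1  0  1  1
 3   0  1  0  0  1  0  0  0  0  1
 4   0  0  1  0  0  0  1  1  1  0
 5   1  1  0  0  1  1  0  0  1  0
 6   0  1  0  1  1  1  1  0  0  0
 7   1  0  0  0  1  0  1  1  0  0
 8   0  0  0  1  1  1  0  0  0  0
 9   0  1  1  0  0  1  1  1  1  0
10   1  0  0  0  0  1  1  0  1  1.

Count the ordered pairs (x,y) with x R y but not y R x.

Enumerating: (1,3), (1,6), (10,1), (10,6), (10,7), (10,9), (2,10), (2,4), (2,7), (3,10), (3,2), (3,5), … and 16 more.
Total: 28.

28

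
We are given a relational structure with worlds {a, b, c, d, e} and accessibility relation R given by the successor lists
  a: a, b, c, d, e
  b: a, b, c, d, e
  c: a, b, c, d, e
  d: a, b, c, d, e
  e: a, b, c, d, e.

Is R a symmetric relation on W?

Symmetric: yes — every pair in R has its reverse in R.

Yes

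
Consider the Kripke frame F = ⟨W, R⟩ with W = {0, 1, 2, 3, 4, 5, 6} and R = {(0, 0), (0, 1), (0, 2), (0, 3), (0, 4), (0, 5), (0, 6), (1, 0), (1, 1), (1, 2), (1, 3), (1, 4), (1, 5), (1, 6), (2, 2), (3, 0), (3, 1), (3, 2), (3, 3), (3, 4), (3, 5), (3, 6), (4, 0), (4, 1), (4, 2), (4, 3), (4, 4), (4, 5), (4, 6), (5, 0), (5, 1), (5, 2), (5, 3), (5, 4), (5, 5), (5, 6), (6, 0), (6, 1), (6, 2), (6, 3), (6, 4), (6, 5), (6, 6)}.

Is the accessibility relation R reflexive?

Reflexive: yes — every world is R-related to itself.

Yes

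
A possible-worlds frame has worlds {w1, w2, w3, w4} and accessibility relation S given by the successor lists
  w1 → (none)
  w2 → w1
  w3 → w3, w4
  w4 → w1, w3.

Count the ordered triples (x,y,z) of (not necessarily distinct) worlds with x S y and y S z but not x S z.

Enumerating: (w3,w4,w1), (w4,w3,w4).

2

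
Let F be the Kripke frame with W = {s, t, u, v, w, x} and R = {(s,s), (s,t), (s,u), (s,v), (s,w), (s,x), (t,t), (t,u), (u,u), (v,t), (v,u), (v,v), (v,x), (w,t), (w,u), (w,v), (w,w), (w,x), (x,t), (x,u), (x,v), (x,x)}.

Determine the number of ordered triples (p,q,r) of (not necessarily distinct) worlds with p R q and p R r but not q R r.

34

Enumerating: (s,t,s), (s,t,v), (s,t,w), (s,t,x), (s,u,s), (s,u,t), (s,u,v), (s,u,w), (s,u,x), (s,v,s), (s,v,w), (s,w,s), … and 22 more.
Total: 34.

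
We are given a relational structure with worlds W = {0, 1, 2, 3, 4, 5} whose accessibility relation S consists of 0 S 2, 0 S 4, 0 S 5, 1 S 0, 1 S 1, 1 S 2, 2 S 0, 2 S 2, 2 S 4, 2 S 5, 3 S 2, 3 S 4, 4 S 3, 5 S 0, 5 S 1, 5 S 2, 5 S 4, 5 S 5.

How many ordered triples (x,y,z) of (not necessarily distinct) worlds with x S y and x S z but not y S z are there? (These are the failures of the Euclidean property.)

Enumerating: (0,4,2), (0,4,4), (0,4,5), (1,0,0), (1,0,1), (1,2,1), (2,0,0), (2,4,0), (2,4,2), (2,4,4), (2,4,5), (3,4,2), … and 12 more.
Total: 24.

24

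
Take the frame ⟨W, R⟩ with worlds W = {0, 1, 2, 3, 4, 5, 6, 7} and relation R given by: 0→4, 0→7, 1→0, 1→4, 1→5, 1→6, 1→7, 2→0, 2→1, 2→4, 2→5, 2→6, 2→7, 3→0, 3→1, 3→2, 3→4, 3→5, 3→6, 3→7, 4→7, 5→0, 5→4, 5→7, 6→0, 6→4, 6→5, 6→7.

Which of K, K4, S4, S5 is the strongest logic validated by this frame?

Transitive (axiom 4): yes — every two-step R-path is closed by a direct edge.
Reflexive (axiom T): no — 0 is not related to itself.
Euclidean (axiom 5): no — 0 R 7 and 0 R 4, but not 7 R 4.
So F validates K, K4; S4 would additionally require R to be reflexive. The strongest is K4.

K4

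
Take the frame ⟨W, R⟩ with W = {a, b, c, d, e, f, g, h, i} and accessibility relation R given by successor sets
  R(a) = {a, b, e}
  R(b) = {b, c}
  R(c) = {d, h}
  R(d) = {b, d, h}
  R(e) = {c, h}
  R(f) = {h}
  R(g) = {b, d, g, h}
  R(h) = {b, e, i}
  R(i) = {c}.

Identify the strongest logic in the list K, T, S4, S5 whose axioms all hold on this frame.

K

Reflexive (axiom T): no — c is not related to itself.
Transitive (axiom 4): no — a R b and b R c, but not a R c.
Euclidean (axiom 5): no — a R b and a R e, but not b R e.
So F validates K; T would additionally require R to be reflexive. The strongest is K.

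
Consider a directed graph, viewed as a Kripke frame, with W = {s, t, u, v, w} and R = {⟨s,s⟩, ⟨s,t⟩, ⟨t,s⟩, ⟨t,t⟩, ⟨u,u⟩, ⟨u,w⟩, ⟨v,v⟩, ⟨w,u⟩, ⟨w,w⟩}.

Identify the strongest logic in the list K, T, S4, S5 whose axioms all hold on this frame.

Reflexive (axiom T): yes — every world is R-related to itself.
Transitive (axiom 4): yes — every two-step R-path is closed by a direct edge.
Euclidean (axiom 5): yes — any two successors of a common world are R-related.
So F validates K, T, S4, S5. The strongest is S5.

S5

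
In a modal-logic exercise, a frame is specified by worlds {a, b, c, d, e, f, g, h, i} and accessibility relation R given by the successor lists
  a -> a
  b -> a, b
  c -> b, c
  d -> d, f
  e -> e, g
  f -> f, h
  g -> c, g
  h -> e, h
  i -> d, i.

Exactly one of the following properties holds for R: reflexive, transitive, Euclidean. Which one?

reflexive

Reflexive: yes — every world is R-related to itself.
Transitive: no — c R b and b R a, but not c R a.
Euclidean: no — b R a and b R b, but not a R b.
Only reflexive holds.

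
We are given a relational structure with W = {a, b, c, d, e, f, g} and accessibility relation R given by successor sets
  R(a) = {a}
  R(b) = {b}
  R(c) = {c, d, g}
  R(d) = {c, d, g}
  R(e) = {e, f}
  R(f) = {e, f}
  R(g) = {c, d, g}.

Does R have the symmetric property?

Yes

Symmetric: yes — every pair in R has its reverse in R.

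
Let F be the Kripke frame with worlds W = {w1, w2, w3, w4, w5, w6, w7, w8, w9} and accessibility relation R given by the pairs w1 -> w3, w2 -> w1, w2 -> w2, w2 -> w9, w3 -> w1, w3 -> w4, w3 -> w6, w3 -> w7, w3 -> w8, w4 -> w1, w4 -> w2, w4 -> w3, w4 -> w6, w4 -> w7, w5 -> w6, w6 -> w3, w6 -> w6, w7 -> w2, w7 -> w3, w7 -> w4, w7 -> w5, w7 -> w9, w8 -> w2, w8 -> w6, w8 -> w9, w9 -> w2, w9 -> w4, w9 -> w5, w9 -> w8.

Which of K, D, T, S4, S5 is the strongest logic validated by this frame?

Serial (axiom D): yes — every world has a successor (e.g. w1 R w3).
Reflexive (axiom T): no — w1 is not related to itself.
Transitive (axiom 4): no — w1 R w3 and w3 R w4, but not w1 R w4.
Euclidean (axiom 5): no — w2 R w1 and w2 R w9, but not w1 R w9.
So F validates K, D; T would additionally require R to be reflexive. The strongest is D.

D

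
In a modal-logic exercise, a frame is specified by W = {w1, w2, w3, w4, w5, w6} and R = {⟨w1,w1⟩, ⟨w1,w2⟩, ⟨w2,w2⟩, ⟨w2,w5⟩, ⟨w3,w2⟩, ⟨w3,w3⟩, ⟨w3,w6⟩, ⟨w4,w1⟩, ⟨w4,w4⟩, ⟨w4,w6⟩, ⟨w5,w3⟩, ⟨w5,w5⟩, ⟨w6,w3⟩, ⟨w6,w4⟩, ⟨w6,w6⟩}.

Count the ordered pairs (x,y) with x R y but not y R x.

5

Enumerating: (w1,w2), (w2,w5), (w3,w2), (w4,w1), (w5,w3).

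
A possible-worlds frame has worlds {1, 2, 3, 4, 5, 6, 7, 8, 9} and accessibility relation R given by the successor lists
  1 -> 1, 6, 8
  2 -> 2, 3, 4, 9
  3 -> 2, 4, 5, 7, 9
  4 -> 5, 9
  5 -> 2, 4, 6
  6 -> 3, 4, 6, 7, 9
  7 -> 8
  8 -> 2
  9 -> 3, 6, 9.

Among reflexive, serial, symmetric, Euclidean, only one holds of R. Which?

Reflexive: no — 3 is not related to itself.
Serial: yes — every world has a successor (e.g. 1 R 1).
Symmetric: no — 1 R 6 but not 6 R 1.
Euclidean: no — 1 R 6 and 1 R 8, but not 6 R 8.
Only serial holds.

serial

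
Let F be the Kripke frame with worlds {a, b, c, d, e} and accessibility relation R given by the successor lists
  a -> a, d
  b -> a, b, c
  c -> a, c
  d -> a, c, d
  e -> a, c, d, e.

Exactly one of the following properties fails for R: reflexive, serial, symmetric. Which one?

symmetric

Reflexive: yes — every world is R-related to itself.
Serial: yes — every world has a successor (e.g. a R a).
Symmetric: no — b R a but not a R b.
Only symmetric fails.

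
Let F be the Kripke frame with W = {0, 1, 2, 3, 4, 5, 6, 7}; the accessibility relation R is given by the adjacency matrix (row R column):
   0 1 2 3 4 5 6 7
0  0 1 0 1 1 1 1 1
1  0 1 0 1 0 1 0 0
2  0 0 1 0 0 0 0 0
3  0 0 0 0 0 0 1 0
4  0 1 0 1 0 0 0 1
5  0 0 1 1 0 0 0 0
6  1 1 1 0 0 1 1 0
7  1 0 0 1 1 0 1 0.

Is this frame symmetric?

No

Symmetric: no — 0 R 1 but not 1 R 0.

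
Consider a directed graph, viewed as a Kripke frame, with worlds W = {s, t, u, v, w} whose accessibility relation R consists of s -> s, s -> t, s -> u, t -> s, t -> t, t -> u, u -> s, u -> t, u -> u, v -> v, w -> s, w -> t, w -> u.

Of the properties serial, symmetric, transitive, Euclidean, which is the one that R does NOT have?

symmetric

Serial: yes — every world has a successor (e.g. s R s).
Symmetric: no — w R s but not s R w.
Transitive: yes — every two-step R-path is closed by a direct edge.
Euclidean: yes — any two successors of a common world are R-related.
Only symmetric fails.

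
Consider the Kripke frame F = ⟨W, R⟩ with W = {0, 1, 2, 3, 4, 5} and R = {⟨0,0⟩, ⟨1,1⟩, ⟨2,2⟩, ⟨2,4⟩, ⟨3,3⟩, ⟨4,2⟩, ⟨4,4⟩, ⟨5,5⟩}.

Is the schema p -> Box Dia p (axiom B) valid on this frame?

Axiom B corresponds to the accessibility relation being symmetric.
Symmetric: yes — every pair in R has its reverse in R.

Yes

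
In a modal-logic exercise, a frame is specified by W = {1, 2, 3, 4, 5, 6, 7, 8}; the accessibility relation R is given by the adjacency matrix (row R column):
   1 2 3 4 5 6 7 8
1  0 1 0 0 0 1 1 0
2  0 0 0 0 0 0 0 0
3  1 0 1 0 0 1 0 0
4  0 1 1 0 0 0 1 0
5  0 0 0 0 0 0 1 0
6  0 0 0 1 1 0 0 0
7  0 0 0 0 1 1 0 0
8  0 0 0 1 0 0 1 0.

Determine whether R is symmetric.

No

Symmetric: no — 1 R 2 but not 2 R 1.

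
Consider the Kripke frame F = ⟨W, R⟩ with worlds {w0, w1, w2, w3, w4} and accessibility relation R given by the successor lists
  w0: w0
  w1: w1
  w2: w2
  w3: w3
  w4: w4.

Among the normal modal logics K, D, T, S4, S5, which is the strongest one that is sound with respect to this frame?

S5

Serial (axiom D): yes — every world has a successor (e.g. w0 R w0).
Reflexive (axiom T): yes — every world is R-related to itself.
Transitive (axiom 4): yes — every two-step R-path is closed by a direct edge.
Euclidean (axiom 5): yes — any two successors of a common world are R-related.
So F validates K, D, T, S4, S5. The strongest is S5.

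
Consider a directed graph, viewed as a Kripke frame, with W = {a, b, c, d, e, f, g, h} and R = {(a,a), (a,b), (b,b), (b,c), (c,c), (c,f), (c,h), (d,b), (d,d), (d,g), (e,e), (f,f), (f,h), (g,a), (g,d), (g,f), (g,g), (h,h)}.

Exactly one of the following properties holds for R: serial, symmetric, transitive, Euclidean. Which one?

serial

Serial: yes — every world has a successor (e.g. a R a).
Symmetric: no — a R b but not b R a.
Transitive: no — a R b and b R c, but not a R c.
Euclidean: no — c R h and c R f, but not h R f.
Only serial holds.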